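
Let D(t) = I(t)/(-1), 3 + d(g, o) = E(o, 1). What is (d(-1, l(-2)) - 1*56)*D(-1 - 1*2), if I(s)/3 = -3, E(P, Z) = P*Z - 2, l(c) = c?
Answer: -567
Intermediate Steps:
E(P, Z) = -2 + P*Z
d(g, o) = -5 + o (d(g, o) = -3 + (-2 + o*1) = -3 + (-2 + o) = -5 + o)
I(s) = -9 (I(s) = 3*(-3) = -9)
D(t) = 9 (D(t) = -9/(-1) = -9*(-1) = 9)
(d(-1, l(-2)) - 1*56)*D(-1 - 1*2) = ((-5 - 2) - 1*56)*9 = (-7 - 56)*9 = -63*9 = -567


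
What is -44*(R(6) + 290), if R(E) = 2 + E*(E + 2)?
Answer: -14960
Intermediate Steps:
R(E) = 2 + E*(2 + E)
-44*(R(6) + 290) = -44*((2 + 6² + 2*6) + 290) = -44*((2 + 36 + 12) + 290) = -44*(50 + 290) = -44*340 = -14960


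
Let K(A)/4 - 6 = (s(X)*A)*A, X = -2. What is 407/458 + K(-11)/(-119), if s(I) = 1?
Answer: -184231/54502 ≈ -3.3803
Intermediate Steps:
K(A) = 24 + 4*A² (K(A) = 24 + 4*((1*A)*A) = 24 + 4*(A*A) = 24 + 4*A²)
407/458 + K(-11)/(-119) = 407/458 + (24 + 4*(-11)²)/(-119) = 407*(1/458) + (24 + 4*121)*(-1/119) = 407/458 + (24 + 484)*(-1/119) = 407/458 + 508*(-1/119) = 407/458 - 508/119 = -184231/54502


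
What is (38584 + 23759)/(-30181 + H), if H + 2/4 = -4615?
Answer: -124686/69593 ≈ -1.7916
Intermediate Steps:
H = -9231/2 (H = -½ - 4615 = -9231/2 ≈ -4615.5)
(38584 + 23759)/(-30181 + H) = (38584 + 23759)/(-30181 - 9231/2) = 62343/(-69593/2) = 62343*(-2/69593) = -124686/69593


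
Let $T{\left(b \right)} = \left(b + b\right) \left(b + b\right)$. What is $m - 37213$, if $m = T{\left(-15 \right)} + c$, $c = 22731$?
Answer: $-13582$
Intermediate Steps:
$T{\left(b \right)} = 4 b^{2}$ ($T{\left(b \right)} = 2 b 2 b = 4 b^{2}$)
$m = 23631$ ($m = 4 \left(-15\right)^{2} + 22731 = 4 \cdot 225 + 22731 = 900 + 22731 = 23631$)
$m - 37213 = 23631 - 37213 = -13582$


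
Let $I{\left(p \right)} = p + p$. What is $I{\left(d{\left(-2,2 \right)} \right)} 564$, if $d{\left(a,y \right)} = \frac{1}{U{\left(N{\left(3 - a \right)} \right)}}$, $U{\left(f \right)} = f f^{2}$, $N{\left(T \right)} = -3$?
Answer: $- \frac{376}{9} \approx -41.778$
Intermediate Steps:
$U{\left(f \right)} = f^{3}$
$d{\left(a,y \right)} = - \frac{1}{27}$ ($d{\left(a,y \right)} = \frac{1}{\left(-3\right)^{3}} = \frac{1}{-27} = - \frac{1}{27}$)
$I{\left(p \right)} = 2 p$
$I{\left(d{\left(-2,2 \right)} \right)} 564 = 2 \left(- \frac{1}{27}\right) 564 = \left(- \frac{2}{27}\right) 564 = - \frac{376}{9}$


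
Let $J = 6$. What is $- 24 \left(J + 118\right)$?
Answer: $-2976$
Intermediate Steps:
$- 24 \left(J + 118\right) = - 24 \left(6 + 118\right) = \left(-24\right) 124 = -2976$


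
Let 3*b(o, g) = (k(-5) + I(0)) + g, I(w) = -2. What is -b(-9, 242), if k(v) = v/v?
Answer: -241/3 ≈ -80.333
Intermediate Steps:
k(v) = 1
b(o, g) = -⅓ + g/3 (b(o, g) = ((1 - 2) + g)/3 = (-1 + g)/3 = -⅓ + g/3)
-b(-9, 242) = -(-⅓ + (⅓)*242) = -(-⅓ + 242/3) = -1*241/3 = -241/3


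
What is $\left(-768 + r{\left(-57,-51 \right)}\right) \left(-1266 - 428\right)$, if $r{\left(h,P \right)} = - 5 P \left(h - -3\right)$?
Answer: $24627372$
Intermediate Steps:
$r{\left(h,P \right)} = - 5 P \left(3 + h\right)$ ($r{\left(h,P \right)} = - 5 P \left(h + 3\right) = - 5 P \left(3 + h\right)$)
$\left(-768 + r{\left(-57,-51 \right)}\right) \left(-1266 - 428\right) = \left(-768 - - 255 \left(3 - 57\right)\right) \left(-1266 - 428\right) = \left(-768 - \left(-255\right) \left(-54\right)\right) \left(-1694\right) = \left(-768 - 13770\right) \left(-1694\right) = \left(-14538\right) \left(-1694\right) = 24627372$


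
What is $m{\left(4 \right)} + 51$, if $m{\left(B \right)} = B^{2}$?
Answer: $67$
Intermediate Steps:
$m{\left(4 \right)} + 51 = 4^{2} + 51 = 16 + 51 = 67$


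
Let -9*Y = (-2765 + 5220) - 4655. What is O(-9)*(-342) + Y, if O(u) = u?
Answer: 29902/9 ≈ 3322.4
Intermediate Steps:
Y = 2200/9 (Y = -((-2765 + 5220) - 4655)/9 = -(2455 - 4655)/9 = -⅑*(-2200) = 2200/9 ≈ 244.44)
O(-9)*(-342) + Y = -9*(-342) + 2200/9 = 3078 + 2200/9 = 29902/9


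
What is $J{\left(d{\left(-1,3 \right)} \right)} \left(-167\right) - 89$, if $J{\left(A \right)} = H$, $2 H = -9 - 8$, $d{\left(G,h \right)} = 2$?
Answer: $\frac{2661}{2} \approx 1330.5$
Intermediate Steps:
$H = - \frac{17}{2}$ ($H = \frac{-9 - 8}{2} = \frac{1}{2} \left(-17\right) = - \frac{17}{2} \approx -8.5$)
$J{\left(A \right)} = - \frac{17}{2}$
$J{\left(d{\left(-1,3 \right)} \right)} \left(-167\right) - 89 = \left(- \frac{17}{2}\right) \left(-167\right) - 89 = \frac{2839}{2} - 89 = \frac{2661}{2}$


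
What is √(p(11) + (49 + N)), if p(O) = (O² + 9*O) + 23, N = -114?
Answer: √178 ≈ 13.342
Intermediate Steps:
p(O) = 23 + O² + 9*O
√(p(11) + (49 + N)) = √((23 + 11² + 9*11) + (49 - 114)) = √((23 + 121 + 99) - 65) = √(243 - 65) = √178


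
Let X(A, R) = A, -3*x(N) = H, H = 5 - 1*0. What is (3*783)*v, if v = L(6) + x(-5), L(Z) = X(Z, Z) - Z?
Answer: -3915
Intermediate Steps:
H = 5 (H = 5 + 0 = 5)
x(N) = -5/3 (x(N) = -⅓*5 = -5/3)
L(Z) = 0 (L(Z) = Z - Z = 0)
v = -5/3 (v = 0 - 5/3 = -5/3 ≈ -1.6667)
(3*783)*v = (3*783)*(-5/3) = 2349*(-5/3) = -3915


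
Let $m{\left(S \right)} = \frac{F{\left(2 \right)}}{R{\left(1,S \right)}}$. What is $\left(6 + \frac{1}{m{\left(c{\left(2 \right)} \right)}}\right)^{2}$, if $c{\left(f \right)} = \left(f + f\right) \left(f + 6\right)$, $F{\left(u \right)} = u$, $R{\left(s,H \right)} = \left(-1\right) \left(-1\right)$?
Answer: $\frac{169}{4} \approx 42.25$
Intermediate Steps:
$R{\left(s,H \right)} = 1$
$c{\left(f \right)} = 2 f \left(6 + f\right)$
$m{\left(S \right)} = 2$ ($m{\left(S \right)} = \frac{2}{1} = 2 \cdot 1 = 2$)
$\left(6 + \frac{1}{m{\left(c{\left(2 \right)} \right)}}\right)^{2} = \left(6 + \frac{1}{2}\right)^{2} = \left(\frac{13}{2}\right)^{2} = \frac{169}{4}$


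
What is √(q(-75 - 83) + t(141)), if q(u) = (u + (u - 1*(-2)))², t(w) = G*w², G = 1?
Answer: √118477 ≈ 344.21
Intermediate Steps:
t(w) = w² (t(w) = 1*w² = w²)
q(u) = (2 + 2*u)² (q(u) = (u + (u + 2))² = (u + (2 + u))² = (2 + 2*u)²)
√(q(-75 - 83) + t(141)) = √(4*(1 + (-75 - 83))² + 141²) = √(4*(1 - 158)² + 19881) = √(4*(-157)² + 19881) = √(4*24649 + 19881) = √(98596 + 19881) = √118477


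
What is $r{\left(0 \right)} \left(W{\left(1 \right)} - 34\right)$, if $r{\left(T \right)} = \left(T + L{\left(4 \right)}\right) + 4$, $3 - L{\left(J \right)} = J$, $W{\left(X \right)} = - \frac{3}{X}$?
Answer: $-111$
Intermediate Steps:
$L{\left(J \right)} = 3 - J$
$r{\left(T \right)} = 3 + T$ ($r{\left(T \right)} = \left(T + \left(3 - 4\right)\right) + 4 = \left(T - 1\right) + 4 = \left(-1 + T\right) + 4 = 3 + T$)
$r{\left(0 \right)} \left(W{\left(1 \right)} - 34\right) = \left(3 + 0\right) \left(- \frac{3}{1} - 34\right) = 3 \left(\left(-3\right) 1 - 34\right) = 3 \left(-3 - 34\right) = 3 \left(-37\right) = -111$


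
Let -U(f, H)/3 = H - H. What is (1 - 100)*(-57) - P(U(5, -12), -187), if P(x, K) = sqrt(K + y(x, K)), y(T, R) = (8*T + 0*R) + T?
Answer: 5643 - I*sqrt(187) ≈ 5643.0 - 13.675*I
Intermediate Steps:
U(f, H) = 0 (U(f, H) = -3*(H - H) = -3*0 = 0)
y(T, R) = 9*T (y(T, R) = (8*T + 0) + T = 8*T + T = 9*T)
P(x, K) = sqrt(K + 9*x)
(1 - 100)*(-57) - P(U(5, -12), -187) = (1 - 100)*(-57) - sqrt(-187 + 9*0) = -99*(-57) - sqrt(-187 + 0) = 5643 - sqrt(-187) = 5643 - I*sqrt(187)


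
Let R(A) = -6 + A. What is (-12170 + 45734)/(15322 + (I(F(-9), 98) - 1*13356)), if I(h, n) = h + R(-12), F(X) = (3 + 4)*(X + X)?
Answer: 16782/911 ≈ 18.422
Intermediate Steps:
F(X) = 14*X (F(X) = 7*(2*X) = 14*X)
I(h, n) = -18 + h (I(h, n) = h + (-6 - 12) = h - 18 = -18 + h)
(-12170 + 45734)/(15322 + (I(F(-9), 98) - 1*13356)) = (-12170 + 45734)/(15322 + ((-18 + 14*(-9)) - 1*13356)) = 33564/(15322 + ((-18 - 126) - 13356)) = 33564/(15322 + (-144 - 13356)) = 33564/(15322 - 13500) = 33564/1822 = 33564*(1/1822) = 16782/911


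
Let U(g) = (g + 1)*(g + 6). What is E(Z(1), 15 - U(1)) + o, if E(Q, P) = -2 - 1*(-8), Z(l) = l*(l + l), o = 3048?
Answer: 3054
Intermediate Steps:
Z(l) = 2*l**2 (Z(l) = l*(2*l) = 2*l**2)
U(g) = (1 + g)*(6 + g)
E(Q, P) = 6 (E(Q, P) = -2 + 8 = 6)
E(Z(1), 15 - U(1)) + o = 6 + 3048 = 3054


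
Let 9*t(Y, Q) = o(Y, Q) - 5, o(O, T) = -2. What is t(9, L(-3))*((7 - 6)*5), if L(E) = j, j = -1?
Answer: -35/9 ≈ -3.8889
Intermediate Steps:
L(E) = -1
t(Y, Q) = -7/9 (t(Y, Q) = (-2 - 5)/9 = (⅑)*(-7) = -7/9)
t(9, L(-3))*((7 - 6)*5) = -7*(7 - 6)*5/9 = -7*5/9 = -7/9*5 = -35/9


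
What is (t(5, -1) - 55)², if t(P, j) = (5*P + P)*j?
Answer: 7225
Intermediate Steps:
t(P, j) = 6*P*j (t(P, j) = (6*P)*j = 6*P*j)
(t(5, -1) - 55)² = (6*5*(-1) - 55)² = (-30 - 55)² = (-85)² = 7225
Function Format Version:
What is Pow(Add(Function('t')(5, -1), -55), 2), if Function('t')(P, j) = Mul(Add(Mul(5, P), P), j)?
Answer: 7225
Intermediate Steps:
Function('t')(P, j) = Mul(6, P, j) (Function('t')(P, j) = Mul(Mul(6, P), j) = Mul(6, P, j))
Pow(Add(Function('t')(5, -1), -55), 2) = Pow(Add(Mul(6, 5, -1), -55), 2) = Pow(Add(-30, -55), 2) = Pow(-85, 2) = 7225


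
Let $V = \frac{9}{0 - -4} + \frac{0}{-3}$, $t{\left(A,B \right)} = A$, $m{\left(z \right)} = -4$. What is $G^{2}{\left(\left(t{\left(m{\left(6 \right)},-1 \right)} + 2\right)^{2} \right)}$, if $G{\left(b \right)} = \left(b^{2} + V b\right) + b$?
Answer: $841$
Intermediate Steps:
$V = \frac{9}{4}$ ($V = \frac{9}{0 + 4} + 0 \left(- \frac{1}{3}\right) = \frac{9}{4} + 0 = \frac{9}{4} \approx 2.25$)
$G{\left(b \right)} = b^{2} + \frac{13 b}{4}$ ($G{\left(b \right)} = \left(b^{2} + \frac{9 b}{4}\right) + b = b^{2} + \frac{13 b}{4}$)
$G^{2}{\left(\left(t{\left(m{\left(6 \right)},-1 \right)} + 2\right)^{2} \right)} = \left(\frac{\left(-4 + 2\right)^{2} \left(13 + 4 \left(-4 + 2\right)^{2}\right)}{4}\right)^{2} = \left(\frac{\left(-2\right)^{2} \left(13 + 4 \left(-2\right)^{2}\right)}{4}\right)^{2} = \left(\frac{1}{4} \cdot 4 \left(13 + 4 \cdot 4\right)\right)^{2} = \left(\frac{1}{4} \cdot 4 \left(13 + 16\right)\right)^{2} = \left(\frac{1}{4} \cdot 4 \cdot 29\right)^{2} = 29^{2} = 841$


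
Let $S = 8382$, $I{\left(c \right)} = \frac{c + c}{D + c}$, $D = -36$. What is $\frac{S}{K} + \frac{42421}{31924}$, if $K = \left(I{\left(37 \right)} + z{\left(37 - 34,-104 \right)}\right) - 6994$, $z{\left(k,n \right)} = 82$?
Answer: $\frac{11243915}{109148156} \approx 0.10302$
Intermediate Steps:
$I{\left(c \right)} = \frac{2 c}{-36 + c}$ ($I{\left(c \right)} = \frac{c + c}{-36 + c} = \frac{2 c}{-36 + c}$)
$K = -6838$ ($K = \left(2 \cdot 37 \frac{1}{-36 + 37} + 82\right) - 6994 = \left(2 \cdot 37 \cdot 1^{-1} + 82\right) - 6994 = \left(2 \cdot 37 \cdot 1 + 82\right) - 6994 = \left(74 + 82\right) - 6994 = 156 - 6994 = -6838$)
$\frac{S}{K} + \frac{42421}{31924} = \frac{8382}{-6838} + \frac{42421}{31924} = 8382 \left(- \frac{1}{6838}\right) + 42421 \cdot \frac{1}{31924} = - \frac{4191}{3419} + \frac{42421}{31924} = \frac{11243915}{109148156}$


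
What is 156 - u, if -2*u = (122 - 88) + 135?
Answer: 481/2 ≈ 240.50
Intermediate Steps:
u = -169/2 (u = -((122 - 88) + 135)/2 = -(34 + 135)/2 = -½*169 = -169/2 ≈ -84.500)
156 - u = 156 - 1*(-169/2) = 156 + 169/2 = 481/2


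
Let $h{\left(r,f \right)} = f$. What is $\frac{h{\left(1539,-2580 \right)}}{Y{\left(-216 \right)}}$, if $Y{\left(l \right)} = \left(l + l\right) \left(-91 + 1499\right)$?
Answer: $\frac{215}{50688} \approx 0.0042416$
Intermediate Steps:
$Y{\left(l \right)} = 2816 l$ ($Y{\left(l \right)} = 2 l 1408 = 2816 l$)
$\frac{h{\left(1539,-2580 \right)}}{Y{\left(-216 \right)}} = - \frac{2580}{2816 \left(-216\right)} = - \frac{2580}{-608256} = \left(-2580\right) \left(- \frac{1}{608256}\right) = \frac{215}{50688}$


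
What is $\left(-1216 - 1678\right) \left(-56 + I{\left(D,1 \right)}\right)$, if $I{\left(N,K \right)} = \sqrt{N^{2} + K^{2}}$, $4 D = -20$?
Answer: $162064 - 2894 \sqrt{26} \approx 1.4731 \cdot 10^{5}$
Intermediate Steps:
$D = -5$ ($D = \frac{1}{4} \left(-20\right) = -5$)
$I{\left(N,K \right)} = \sqrt{K^{2} + N^{2}}$
$\left(-1216 - 1678\right) \left(-56 + I{\left(D,1 \right)}\right) = \left(-1216 - 1678\right) \left(-56 + \sqrt{1^{2} + \left(-5\right)^{2}}\right) = - 2894 \left(-56 + \sqrt{1 + 25}\right) = - 2894 \left(-56 + \sqrt{26}\right) = 162064 - 2894 \sqrt{26}$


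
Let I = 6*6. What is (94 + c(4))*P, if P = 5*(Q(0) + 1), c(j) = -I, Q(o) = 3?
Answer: 1160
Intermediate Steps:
I = 36
c(j) = -36 (c(j) = -1*36 = -36)
P = 20 (P = 5*(3 + 1) = 5*4 = 20)
(94 + c(4))*P = (94 - 36)*20 = 58*20 = 1160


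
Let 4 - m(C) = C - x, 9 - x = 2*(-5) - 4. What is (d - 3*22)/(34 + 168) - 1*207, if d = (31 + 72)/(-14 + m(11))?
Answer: -83657/404 ≈ -207.07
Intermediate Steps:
x = 23 (x = 9 - (2*(-5) - 4) = 9 - (-10 - 4) = 9 - 1*(-14) = 9 + 14 = 23)
m(C) = 27 - C (m(C) = 4 - (C - 1*23) = 4 - (C - 23) = 4 - (-23 + C) = 4 + (23 - C) = 27 - C)
d = 103/2 (d = (31 + 72)/(-14 + (27 - 1*11)) = 103/(-14 + (27 - 11)) = 103/(-14 + 16) = 103/2 ≈ 51.500)
(d - 3*22)/(34 + 168) - 1*207 = (103/2 - 3*22)/(34 + 168) - 1*207 = (103/2 - 66)/202 - 207 = -29/2*1/202 - 207 = -29/404 - 207 = -83657/404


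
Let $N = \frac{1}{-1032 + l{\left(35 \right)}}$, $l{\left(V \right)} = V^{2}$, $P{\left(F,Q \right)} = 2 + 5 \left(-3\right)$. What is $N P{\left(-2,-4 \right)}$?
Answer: $- \frac{13}{193} \approx -0.067358$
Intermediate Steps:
$P{\left(F,Q \right)} = -13$ ($P{\left(F,Q \right)} = 2 - 15 = -13$)
$N = \frac{1}{193}$ ($N = \frac{1}{-1032 + 35^{2}} = \frac{1}{-1032 + 1225} = \frac{1}{193} \approx 0.0051813$)
$N P{\left(-2,-4 \right)} = \frac{1}{193} \left(-13\right) = - \frac{13}{193}$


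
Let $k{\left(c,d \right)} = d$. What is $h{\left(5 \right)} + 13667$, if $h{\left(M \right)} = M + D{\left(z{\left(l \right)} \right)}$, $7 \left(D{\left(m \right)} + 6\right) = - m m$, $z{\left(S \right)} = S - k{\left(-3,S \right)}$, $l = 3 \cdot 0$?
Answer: $13666$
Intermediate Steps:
$l = 0$
$z{\left(S \right)} = 0$ ($z{\left(S \right)} = S - S = 0$)
$D{\left(m \right)} = -6 - \frac{m^{2}}{7}$ ($D{\left(m \right)} = -6 + \frac{\left(-1\right) m m}{7} = -6 + \frac{\left(-1\right) m^{2}}{7} = -6 - \frac{m^{2}}{7}$)
$h{\left(M \right)} = -6 + M$ ($h{\left(M \right)} = M - \left(6 + \frac{0^{2}}{7}\right) = M - 6 = -6 + M$)
$h{\left(5 \right)} + 13667 = \left(-6 + 5\right) + 13667 = -1 + 13667 = 13666$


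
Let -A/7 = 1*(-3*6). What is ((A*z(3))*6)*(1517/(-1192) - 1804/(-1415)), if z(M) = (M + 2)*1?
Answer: 720657/84334 ≈ 8.5453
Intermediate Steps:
A = 126 (A = -7*(-3*6) = -7*(-18) = 126)
z(M) = 2 + M (z(M) = (2 + M)*1 = 2 + M)
((A*z(3))*6)*(1517/(-1192) - 1804/(-1415)) = ((126*(2 + 3))*6)*(1517/(-1192) - 1804/(-1415)) = ((126*5)*6)*(1517*(-1/1192) - 1804*(-1/1415)) = (630*6)*(-1517/1192 + 1804/1415) = 3780*(3813/1686680) = 720657/84334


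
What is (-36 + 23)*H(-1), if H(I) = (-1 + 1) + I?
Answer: 13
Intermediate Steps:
H(I) = I (H(I) = 0 + I = I)
(-36 + 23)*H(-1) = (-36 + 23)*(-1) = -13*(-1) = 13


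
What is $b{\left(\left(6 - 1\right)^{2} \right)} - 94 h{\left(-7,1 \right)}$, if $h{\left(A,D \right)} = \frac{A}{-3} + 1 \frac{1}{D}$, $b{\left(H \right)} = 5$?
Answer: $- \frac{925}{3} \approx -308.33$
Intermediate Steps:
$h{\left(A,D \right)} = \frac{1}{D} - \frac{A}{3}$ ($h{\left(A,D \right)} = A \left(- \frac{1}{3}\right) + \frac{1}{D} = - \frac{A}{3} + \frac{1}{D} = \frac{1}{D} - \frac{A}{3}$)
$b{\left(\left(6 - 1\right)^{2} \right)} - 94 h{\left(-7,1 \right)} = 5 - 94 \left(1^{-1} - - \frac{7}{3}\right) = 5 - 94 \left(1 + \frac{7}{3}\right) = 5 - \frac{940}{3} = - \frac{925}{3}$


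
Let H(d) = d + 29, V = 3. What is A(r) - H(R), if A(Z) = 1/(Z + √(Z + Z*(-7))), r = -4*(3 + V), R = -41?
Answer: 143/12 ≈ 11.917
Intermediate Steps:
H(d) = 29 + d
r = -24 (r = -4*(3 + 3) = -4*6 = -24)
A(Z) = 1/(Z + √6*√(-Z)) (A(Z) = 1/(Z + √(Z - 7*Z)) = 1/(Z + √(-6*Z)) = 1/(Z + √6*√(-Z)))
A(r) - H(R) = 1/(-24 + √6*√(-1*(-24))) - (29 - 41) = 1/(-24 + √6*√24) - 1*(-12) = 1/(-24 + √6*(2*√6)) + 12 = 1/(-24 + 12) + 12 = 1/(-12) + 12 = -1/12 + 12 = 143/12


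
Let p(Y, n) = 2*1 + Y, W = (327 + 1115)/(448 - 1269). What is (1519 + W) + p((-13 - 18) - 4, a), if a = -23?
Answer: 1218564/821 ≈ 1484.2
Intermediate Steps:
W = -1442/821 (W = 1442/(-821) = 1442*(-1/821) = -1442/821 ≈ -1.7564)
p(Y, n) = 2 + Y
(1519 + W) + p((-13 - 18) - 4, a) = (1519 - 1442/821) + (2 + ((-13 - 18) - 4)) = 1245657/821 + (2 + (-31 - 4)) = 1245657/821 + (2 - 35) = 1245657/821 - 33 = 1218564/821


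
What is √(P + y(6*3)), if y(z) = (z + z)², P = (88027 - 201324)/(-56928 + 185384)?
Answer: √5342667415406/64228 ≈ 35.988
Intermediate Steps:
P = -113297/128456 ≈ -0.88199
y(z) = 4*z² (y(z) = (2*z)² = 4*z²)
√(P + y(6*3)) = √(-113297/128456 + 4*(6*3)²) = √(-113297/128456 + 4*18²) = √(-113297/128456 + 4*324) = √(-113297/128456 + 1296) = √(166365679/128456) = √5342667415406/64228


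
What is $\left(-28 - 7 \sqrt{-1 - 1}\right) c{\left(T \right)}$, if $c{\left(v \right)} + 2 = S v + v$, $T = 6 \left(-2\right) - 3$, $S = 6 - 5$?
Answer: $896 + 224 i \sqrt{2} \approx 896.0 + 316.78 i$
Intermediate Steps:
$S = 1$
$T = -15$ ($T = -12 - 3 = -15$)
$c{\left(v \right)} = -2 + 2 v$ ($c{\left(v \right)} = -2 + \left(1 v + v\right) = -2 + \left(v + v\right) = -2 + 2 v$)
$\left(-28 - 7 \sqrt{-1 - 1}\right) c{\left(T \right)} = \left(-28 - 7 \sqrt{-1 - 1}\right) \left(-2 + 2 \left(-15\right)\right) = \left(-28 - 7 \sqrt{-2}\right) \left(-2 - 30\right) = \left(-28 - 7 i \sqrt{2}\right) \left(-32\right) = 896 + 224 i \sqrt{2}$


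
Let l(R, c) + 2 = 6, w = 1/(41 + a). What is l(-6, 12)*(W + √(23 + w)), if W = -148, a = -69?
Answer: -592 + 2*√4501/7 ≈ -572.83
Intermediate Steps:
w = -1/28 (w = 1/(41 - 69) = 1/(-28) = -1/28 ≈ -0.035714)
l(R, c) = 4 (l(R, c) = -2 + 6 = 4)
l(-6, 12)*(W + √(23 + w)) = 4*(-148 + √(23 - 1/28)) = 4*(-148 + √(643/28)) = 4*(-148 + √4501/14) = -592 + 2*√4501/7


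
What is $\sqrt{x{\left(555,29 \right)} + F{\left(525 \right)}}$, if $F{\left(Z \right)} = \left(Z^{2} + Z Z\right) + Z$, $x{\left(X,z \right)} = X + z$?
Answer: $\sqrt{552359} \approx 743.21$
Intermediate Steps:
$F{\left(Z \right)} = Z + 2 Z^{2}$ ($F{\left(Z \right)} = \left(Z^{2} + Z^{2}\right) + Z = 2 Z^{2} + Z = Z + 2 Z^{2}$)
$\sqrt{x{\left(555,29 \right)} + F{\left(525 \right)}} = \sqrt{\left(555 + 29\right) + 525 \left(1 + 2 \cdot 525\right)} = \sqrt{584 + 525 \left(1 + 1050\right)} = \sqrt{584 + 525 \cdot 1051} = \sqrt{584 + 551775} = \sqrt{552359}$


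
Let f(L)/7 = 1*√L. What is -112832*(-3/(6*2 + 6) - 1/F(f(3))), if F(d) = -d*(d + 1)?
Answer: 3949120/219 + 56416*√3/1533 ≈ 18096.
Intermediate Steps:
f(L) = 7*√L (f(L) = 7*(1*√L) = 7*√L)
F(d) = -d*(1 + d)
-112832*(-3/(6*2 + 6) - 1/F(f(3))) = -112832*(-3/(6*2 + 6) - 1/((-7*√3*(1 + 7*√3)))) = -112832*(-3/(12 + 6) - 1/((-7*√3*(1 + 7*√3)))) = -112832*(-3/18 - (-1)*√3/(21*(1 + 7*√3))) = -112832*(-3*1/18 + √3/(21*(1 + 7*√3))) = -112832*(-⅙ + √3/(21*(1 + 7*√3))) = 56416/3 - 112832*√3/(21*(1 + 7*√3))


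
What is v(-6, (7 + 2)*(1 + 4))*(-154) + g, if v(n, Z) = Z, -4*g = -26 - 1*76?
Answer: -13809/2 ≈ -6904.5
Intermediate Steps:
g = 51/2 (g = -(-26 - 1*76)/4 = -(-26 - 76)/4 = -¼*(-102) = 51/2 ≈ 25.500)
v(-6, (7 + 2)*(1 + 4))*(-154) + g = ((7 + 2)*(1 + 4))*(-154) + 51/2 = (9*5)*(-154) + 51/2 = 45*(-154) + 51/2 = -6930 + 51/2 = -13809/2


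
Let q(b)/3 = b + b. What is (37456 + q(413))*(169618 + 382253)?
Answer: 22038416514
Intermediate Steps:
q(b) = 6*b (q(b) = 3*(b + b) = 3*(2*b) = 6*b)
(37456 + q(413))*(169618 + 382253) = (37456 + 6*413)*(169618 + 382253) = (37456 + 2478)*551871 = 39934*551871 = 22038416514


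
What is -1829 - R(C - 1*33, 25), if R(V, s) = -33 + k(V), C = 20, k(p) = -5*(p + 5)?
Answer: -1836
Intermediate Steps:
k(p) = -25 - 5*p (k(p) = -5*(5 + p) = -25 - 5*p)
R(V, s) = -58 - 5*V (R(V, s) = -33 + (-25 - 5*V) = -58 - 5*V)
-1829 - R(C - 1*33, 25) = -1829 - (-58 - 5*(20 - 1*33)) = -1829 - (-58 - 5*(20 - 33)) = -1829 - (-58 - 5*(-13)) = -1829 - (-58 + 65) = -1829 - 1*7 = -1829 - 7 = -1836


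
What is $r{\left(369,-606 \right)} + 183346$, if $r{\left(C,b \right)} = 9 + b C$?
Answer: $-40259$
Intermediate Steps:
$r{\left(C,b \right)} = 9 + C b$
$r{\left(369,-606 \right)} + 183346 = \left(9 + 369 \left(-606\right)\right) + 183346 = \left(9 - 223614\right) + 183346 = -223605 + 183346 = -40259$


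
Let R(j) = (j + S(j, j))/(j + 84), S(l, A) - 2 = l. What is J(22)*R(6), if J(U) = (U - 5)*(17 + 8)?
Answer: 595/9 ≈ 66.111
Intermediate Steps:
S(l, A) = 2 + l
J(U) = -125 + 25*U (J(U) = (-5 + U)*25 = -125 + 25*U)
R(j) = (2 + 2*j)/(84 + j) (R(j) = (j + (2 + j))/(j + 84) = (2 + 2*j)/(84 + j))
J(22)*R(6) = (-125 + 25*22)*(2*(1 + 6)/(84 + 6)) = (-125 + 550)*(2*7/90) = 425*(2*(1/90)*7) = 425*(7/45) = 595/9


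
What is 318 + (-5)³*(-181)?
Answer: 22943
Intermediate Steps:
318 + (-5)³*(-181) = 318 - 125*(-181) = 318 + 22625 = 22943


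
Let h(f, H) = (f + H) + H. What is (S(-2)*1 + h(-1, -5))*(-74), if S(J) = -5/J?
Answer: 629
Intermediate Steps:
h(f, H) = f + 2*H (h(f, H) = (H + f) + H = f + 2*H)
(S(-2)*1 + h(-1, -5))*(-74) = (-5/(-2)*1 + (-1 + 2*(-5)))*(-74) = (-5*(-½)*1 + (-1 - 10))*(-74) = ((5/2)*1 - 11)*(-74) = (5/2 - 11)*(-74) = -17/2*(-74) = 629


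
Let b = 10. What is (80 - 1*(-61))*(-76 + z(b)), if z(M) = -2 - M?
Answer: -12408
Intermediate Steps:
(80 - 1*(-61))*(-76 + z(b)) = (80 - 1*(-61))*(-76 + (-2 - 1*10)) = (80 + 61)*(-76 + (-2 - 10)) = 141*(-76 - 12) = 141*(-88) = -12408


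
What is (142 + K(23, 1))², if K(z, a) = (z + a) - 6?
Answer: 25600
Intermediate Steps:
K(z, a) = -6 + a + z (K(z, a) = (a + z) - 6 = -6 + a + z)
(142 + K(23, 1))² = (142 + (-6 + 1 + 23))² = (142 + 18)² = 160² = 25600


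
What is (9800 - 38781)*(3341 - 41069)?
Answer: 1093395168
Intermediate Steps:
(9800 - 38781)*(3341 - 41069) = -28981*(-37728) = 1093395168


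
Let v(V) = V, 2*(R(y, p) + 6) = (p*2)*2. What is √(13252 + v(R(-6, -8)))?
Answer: 21*√30 ≈ 115.02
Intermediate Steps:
R(y, p) = -6 + 2*p (R(y, p) = -6 + ((p*2)*2)/2 = -6 + ((2*p)*2)/2 = -6 + (4*p)/2 = -6 + 2*p)
√(13252 + v(R(-6, -8))) = √(13252 + (-6 + 2*(-8))) = √(13252 + (-6 - 16)) = √(13252 - 22) = √13230 = 21*√30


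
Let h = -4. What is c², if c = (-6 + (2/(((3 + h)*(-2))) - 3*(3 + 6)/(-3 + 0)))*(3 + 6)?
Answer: 1296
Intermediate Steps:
c = 36 (c = (-6 + (2/(((3 - 4)*(-2))) - 3*(3 + 6)/(-3 + 0)))*(3 + 6) = (-6 + (2/((-1*(-2))) - 3/((-3/9))))*9 = (-6 + (2/2 - 3/((-3*⅑))))*9 = (-6 + (2*(½) - 3/(-⅓)))*9 = (-6 + (1 - 3*(-3)))*9 = (-6 + (1 + 9))*9 = (-6 + 10)*9 = 4*9 = 36)
c² = 36² = 1296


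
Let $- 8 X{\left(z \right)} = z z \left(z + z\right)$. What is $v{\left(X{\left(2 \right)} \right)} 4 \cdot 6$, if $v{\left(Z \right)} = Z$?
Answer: $-48$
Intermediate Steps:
$X{\left(z \right)} = - \frac{z^{3}}{4}$ ($X{\left(z \right)} = - \frac{z z \left(z + z\right)}{8} = - \frac{z^{2} \cdot 2 z}{8} = - \frac{2 z^{3}}{8} = - \frac{z^{3}}{4}$)
$v{\left(X{\left(2 \right)} \right)} 4 \cdot 6 = - \frac{2^{3}}{4} \cdot 4 \cdot 6 = \left(- \frac{1}{4}\right) 8 \cdot 4 \cdot 6 = \left(-2\right) 4 \cdot 6 = \left(-8\right) 6 = -48$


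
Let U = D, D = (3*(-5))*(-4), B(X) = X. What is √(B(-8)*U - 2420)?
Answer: 10*I*√29 ≈ 53.852*I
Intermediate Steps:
D = 60 (D = -15*(-4) = 60)
U = 60
√(B(-8)*U - 2420) = √(-8*60 - 2420) = √(-480 - 2420) = √(-2900) = 10*I*√29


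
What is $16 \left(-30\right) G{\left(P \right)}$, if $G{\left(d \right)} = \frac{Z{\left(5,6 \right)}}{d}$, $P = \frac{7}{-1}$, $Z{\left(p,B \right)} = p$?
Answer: $\frac{2400}{7} \approx 342.86$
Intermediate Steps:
$P = -7$ ($P = 7 \left(-1\right) = -7$)
$G{\left(d \right)} = \frac{5}{d}$
$16 \left(-30\right) G{\left(P \right)} = 16 \left(-30\right) \frac{5}{-7} = - 480 \cdot 5 \left(- \frac{1}{7}\right) = \left(-480\right) \left(- \frac{5}{7}\right) = \frac{2400}{7}$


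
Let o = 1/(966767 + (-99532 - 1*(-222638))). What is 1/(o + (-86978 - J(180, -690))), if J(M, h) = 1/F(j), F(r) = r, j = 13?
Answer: -14168349/1232335749182 ≈ -1.1497e-5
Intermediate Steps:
J(M, h) = 1/13
o = 1/1089873 (o = 1/(966767 + (-99532 + 222638)) = 1/(966767 + 123106) = 1/1089873 ≈ 9.1754e-7)
1/(o + (-86978 - J(180, -690))) = 1/(1/1089873 + (-86978 - 1*1/13)) = 1/(1/1089873 + (-86978 - 1/13)) = 1/(1/1089873 - 1130715/13) = 1/(-1232335749182/14168349) = -14168349/1232335749182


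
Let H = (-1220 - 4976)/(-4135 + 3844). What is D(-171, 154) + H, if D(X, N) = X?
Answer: -43565/291 ≈ -149.71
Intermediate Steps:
H = 6196/291 (H = -6196/(-291) = -6196*(-1/291) = 6196/291 ≈ 21.292)
D(-171, 154) + H = -171 + 6196/291 = -43565/291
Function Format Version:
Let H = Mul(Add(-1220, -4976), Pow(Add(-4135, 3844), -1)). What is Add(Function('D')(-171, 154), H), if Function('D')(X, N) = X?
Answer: Rational(-43565, 291) ≈ -149.71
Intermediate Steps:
H = Rational(6196, 291) (H = Mul(-6196, Pow(-291, -1)) = Mul(-6196, Rational(-1, 291)) = Rational(6196, 291) ≈ 21.292)
Add(Function('D')(-171, 154), H) = Add(-171, Rational(6196, 291)) = Rational(-43565, 291)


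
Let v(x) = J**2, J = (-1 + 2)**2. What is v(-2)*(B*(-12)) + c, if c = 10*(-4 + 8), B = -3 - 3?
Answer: 112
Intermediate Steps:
B = -6
J = 1 (J = 1**2 = 1)
c = 40 (c = 10*4 = 40)
v(x) = 1 (v(x) = 1**2 = 1)
v(-2)*(B*(-12)) + c = 1*(-6*(-12)) + 40 = 1*72 + 40 = 72 + 40 = 112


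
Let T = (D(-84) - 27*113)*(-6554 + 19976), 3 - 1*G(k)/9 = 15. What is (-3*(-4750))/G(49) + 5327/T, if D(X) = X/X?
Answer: -16204284731/122811300 ≈ -131.94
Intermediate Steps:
G(k) = -108 (G(k) = 27 - 9*15 = 27 - 135 = -108)
D(X) = 1
T = -40937100 (T = (1 - 27*113)*(-6554 + 19976) = (1 - 3051)*13422 = -3050*13422 = -40937100)
(-3*(-4750))/G(49) + 5327/T = -3*(-4750)/(-108) + 5327/(-40937100) = 14250*(-1/108) + 5327*(-1/40937100) = -2375/18 - 5327/40937100 = -16204284731/122811300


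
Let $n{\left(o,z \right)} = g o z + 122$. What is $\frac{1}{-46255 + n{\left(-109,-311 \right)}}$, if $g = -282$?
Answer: $- \frac{1}{9605651} \approx -1.0411 \cdot 10^{-7}$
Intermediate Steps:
$n{\left(o,z \right)} = 122 - 282 o z$ ($n{\left(o,z \right)} = - 282 o z + 122 = 122 - 282 o z$)
$\frac{1}{-46255 + n{\left(-109,-311 \right)}} = \frac{1}{-46255 + \left(122 - \left(-30738\right) \left(-311\right)\right)} = \frac{1}{-46255 + \left(122 - 9559518\right)} = \frac{1}{-46255 - 9559396} = \frac{1}{-9605651} = - \frac{1}{9605651}$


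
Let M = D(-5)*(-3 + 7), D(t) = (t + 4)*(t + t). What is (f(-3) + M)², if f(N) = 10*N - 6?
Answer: 16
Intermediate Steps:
f(N) = -6 + 10*N
D(t) = 2*t*(4 + t) (D(t) = (4 + t)*(2*t) = 2*t*(4 + t))
M = 40 (M = (2*(-5)*(4 - 5))*(-3 + 7) = (2*(-5)*(-1))*4 = 10*4 = 40)
(f(-3) + M)² = ((-6 + 10*(-3)) + 40)² = ((-6 - 30) + 40)² = (-36 + 40)² = 4² = 16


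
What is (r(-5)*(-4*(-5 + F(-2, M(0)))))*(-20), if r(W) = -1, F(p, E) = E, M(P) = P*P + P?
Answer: 400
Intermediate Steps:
M(P) = P + P**2 (M(P) = P**2 + P = P + P**2)
(r(-5)*(-4*(-5 + F(-2, M(0)))))*(-20) = -(-4)*(-5 + 0*(1 + 0))*(-20) = -(-4)*(-5 + 0*1)*(-20) = -(-4)*(-5 + 0)*(-20) = -(-4)*(-5)*(-20) = -1*20*(-20) = -20*(-20) = 400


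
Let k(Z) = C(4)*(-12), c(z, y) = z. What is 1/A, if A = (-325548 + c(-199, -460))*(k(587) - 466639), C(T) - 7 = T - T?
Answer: 1/152033617081 ≈ 6.5775e-12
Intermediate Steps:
C(T) = 7 (C(T) = 7 + (T - T) = 7 + 0 = 7)
k(Z) = -84 (k(Z) = 7*(-12) = -84)
A = 152033617081 (A = (-325548 - 199)*(-84 - 466639) = -325747*(-466723) = 152033617081)
1/A = 1/152033617081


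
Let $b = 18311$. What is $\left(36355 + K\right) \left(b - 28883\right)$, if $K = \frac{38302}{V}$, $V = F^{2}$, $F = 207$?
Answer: $- \frac{5489735468228}{14283} \approx -3.8435 \cdot 10^{8}$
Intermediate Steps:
$V = 42849$ ($V = 207^{2} = 42849$)
$K = \frac{38302}{42849} \approx 0.89388$
$\left(36355 + K\right) \left(b - 28883\right) = \left(36355 + \frac{38302}{42849}\right) \left(18311 - 28883\right) = \frac{1557813697}{42849} \left(-10572\right) = - \frac{5489735468228}{14283}$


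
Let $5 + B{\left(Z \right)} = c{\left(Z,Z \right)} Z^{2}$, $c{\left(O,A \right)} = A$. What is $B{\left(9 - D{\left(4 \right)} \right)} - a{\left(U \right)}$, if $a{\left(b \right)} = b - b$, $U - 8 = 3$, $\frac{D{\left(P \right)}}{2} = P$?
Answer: $-4$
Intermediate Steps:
$D{\left(P \right)} = 2 P$
$U = 11$ ($U = 8 + 3 = 11$)
$a{\left(b \right)} = 0$
$B{\left(Z \right)} = -5 + Z^{3}$ ($B{\left(Z \right)} = -5 + Z Z^{2} = -5 + Z^{3}$)
$B{\left(9 - D{\left(4 \right)} \right)} - a{\left(U \right)} = \left(-5 + \left(9 - 2 \cdot 4\right)^{3}\right) - 0 = \left(-5 + \left(9 - 8\right)^{3}\right) + 0 = \left(-5 + 1^{3}\right) + 0 = \left(-5 + 1\right) + 0 = -4 + 0 = -4$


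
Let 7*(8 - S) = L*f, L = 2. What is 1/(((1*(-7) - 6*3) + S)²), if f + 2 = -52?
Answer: 49/121 ≈ 0.40496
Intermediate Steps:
f = -54 (f = -2 - 52 = -54)
S = 164/7 (S = 8 - 2*(-54)/7 = 8 - ⅐*(-108) = 8 + 108/7 = 164/7 ≈ 23.429)
1/(((1*(-7) - 6*3) + S)²) = 1/(((1*(-7) - 6*3) + 164/7)²) = 1/(((-7 - 18) + 164/7)²) = 1/((-25 + 164/7)²) = 1/((-11/7)²) = 1/(121/49) = 49/121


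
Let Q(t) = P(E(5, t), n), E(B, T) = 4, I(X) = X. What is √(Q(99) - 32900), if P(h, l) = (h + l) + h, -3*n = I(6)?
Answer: I*√32894 ≈ 181.37*I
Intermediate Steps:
n = -2 (n = -⅓*6 = -2)
P(h, l) = l + 2*h
Q(t) = 6 (Q(t) = -2 + 2*4 = -2 + 8 = 6)
√(Q(99) - 32900) = √(6 - 32900) = √(-32894) = I*√32894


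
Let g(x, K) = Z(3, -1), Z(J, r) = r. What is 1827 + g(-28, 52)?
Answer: 1826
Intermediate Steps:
g(x, K) = -1
1827 + g(-28, 52) = 1827 - 1 = 1826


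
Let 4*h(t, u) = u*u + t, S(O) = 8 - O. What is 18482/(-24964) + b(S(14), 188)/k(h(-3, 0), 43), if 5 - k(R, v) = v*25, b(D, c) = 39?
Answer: -2593667/3338935 ≈ -0.77679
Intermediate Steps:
h(t, u) = t/4 + u²/4 (h(t, u) = (u*u + t)/4 = (u² + t)/4 = (t + u²)/4 = t/4 + u²/4)
k(R, v) = 5 - 25*v (k(R, v) = 5 - v*25 = 5 - 25*v)
18482/(-24964) + b(S(14), 188)/k(h(-3, 0), 43) = 18482/(-24964) + 39/(5 - 25*43) = 18482*(-1/24964) + 39/(5 - 1075) = -9241/12482 + 39/(-1070) = -9241/12482 + 39*(-1/1070) = -9241/12482 - 39/1070 = -2593667/3338935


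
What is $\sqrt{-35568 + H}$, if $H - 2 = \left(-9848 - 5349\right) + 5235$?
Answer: $2 i \sqrt{11382} \approx 213.37 i$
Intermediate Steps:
$H = -9960$ ($H = 2 + \left(\left(-9848 - 5349\right) + 5235\right) = 2 + \left(-15197 + 5235\right) = 2 - 9962 = -9960$)
$\sqrt{-35568 + H} = \sqrt{-35568 - 9960} = \sqrt{-45528} = 2 i \sqrt{11382}$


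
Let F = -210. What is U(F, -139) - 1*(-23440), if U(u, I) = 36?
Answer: 23476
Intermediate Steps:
U(F, -139) - 1*(-23440) = 36 - 1*(-23440) = 36 + 23440 = 23476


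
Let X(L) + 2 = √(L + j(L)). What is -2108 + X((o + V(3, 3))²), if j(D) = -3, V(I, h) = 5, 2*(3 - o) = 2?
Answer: -2110 + √46 ≈ -2103.2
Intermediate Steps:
o = 2 (o = 3 - ½*2 = 3 - 1 = 2)
X(L) = -2 + √(-3 + L) (X(L) = -2 + √(L - 3) = -2 + √(-3 + L))
-2108 + X((o + V(3, 3))²) = -2108 + (-2 + √(-3 + (2 + 5)²)) = -2108 + (-2 + √(-3 + 7²)) = -2108 + (-2 + √(-3 + 49)) = -2108 + (-2 + √46) = -2110 + √46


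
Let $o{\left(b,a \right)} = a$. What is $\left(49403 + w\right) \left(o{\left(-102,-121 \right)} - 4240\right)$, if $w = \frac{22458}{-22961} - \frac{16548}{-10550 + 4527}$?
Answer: $- \frac{29796045221933683}{138294103} \approx -2.1545 \cdot 10^{8}$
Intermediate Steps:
$w = \frac{244694094}{138294103}$ ($w = 22458 \left(- \frac{1}{22961}\right) - \frac{16548}{-6023} = - \frac{22458}{22961} - - \frac{16548}{6023} = - \frac{22458}{22961} + \frac{16548}{6023} = \frac{244694094}{138294103} \approx 1.7694$)
$\left(49403 + w\right) \left(o{\left(-102,-121 \right)} - 4240\right) = \left(49403 + \frac{244694094}{138294103}\right) \left(-121 - 4240\right) = \frac{6832388264603}{138294103} \left(-4361\right) = - \frac{29796045221933683}{138294103}$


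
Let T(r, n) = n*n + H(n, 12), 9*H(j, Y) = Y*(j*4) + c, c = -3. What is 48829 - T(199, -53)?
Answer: 46303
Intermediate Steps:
H(j, Y) = -1/3 + 4*Y*j/9 (H(j, Y) = (Y*(j*4) - 3)/9 = (Y*(4*j) - 3)/9 = (4*Y*j - 3)/9 = (-3 + 4*Y*j)/9 = -1/3 + 4*Y*j/9)
T(r, n) = -1/3 + n**2 + 16*n/3 (T(r, n) = n*n + (-1/3 + (4/9)*12*n) = n**2 + (-1/3 + 16*n/3) = -1/3 + n**2 + 16*n/3)
48829 - T(199, -53) = 48829 - (-1/3 + (-53)**2 + (16/3)*(-53)) = 48829 - (-1/3 + 2809 - 848/3) = 48829 - 1*2526 = 48829 - 2526 = 46303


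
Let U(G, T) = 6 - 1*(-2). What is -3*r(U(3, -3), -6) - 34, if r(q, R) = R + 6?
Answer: -34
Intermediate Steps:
U(G, T) = 8 (U(G, T) = 6 + 2 = 8)
r(q, R) = 6 + R
-3*r(U(3, -3), -6) - 34 = -3*(6 - 6) - 34 = -3*0 - 34 = 0 - 34 = -34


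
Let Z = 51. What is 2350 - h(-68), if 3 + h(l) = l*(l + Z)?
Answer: 1197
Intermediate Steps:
h(l) = -3 + l*(51 + l) (h(l) = -3 + l*(l + 51) = -3 + l*(51 + l))
2350 - h(-68) = 2350 - (-3 + (-68)**2 + 51*(-68)) = 2350 - (-3 + 4624 - 3468) = 2350 - 1*1153 = 2350 - 1153 = 1197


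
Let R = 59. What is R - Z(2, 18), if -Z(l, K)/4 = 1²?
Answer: 63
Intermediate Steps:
Z(l, K) = -4 (Z(l, K) = -4*1² = -4*1 = -4)
R - Z(2, 18) = 59 - 1*(-4) = 59 + 4 = 63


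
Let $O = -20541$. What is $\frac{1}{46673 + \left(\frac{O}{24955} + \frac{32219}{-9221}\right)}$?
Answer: $\frac{230110055}{10738933163309} \approx 2.1428 \cdot 10^{-5}$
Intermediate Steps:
$\frac{1}{46673 + \left(\frac{O}{24955} + \frac{32219}{-9221}\right)} = \frac{1}{46673 + \left(- \frac{20541}{24955} + \frac{32219}{-9221}\right)} = \frac{1}{46673 + \left(\left(-20541\right) \frac{1}{24955} + 32219 \left(- \frac{1}{9221}\right)\right)} = \frac{1}{46673 - \frac{993433706}{230110055}} = \frac{1}{\frac{10738933163309}{230110055}} = \frac{230110055}{10738933163309}$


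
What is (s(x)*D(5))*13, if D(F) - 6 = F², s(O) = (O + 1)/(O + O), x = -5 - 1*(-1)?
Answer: 1209/8 ≈ 151.13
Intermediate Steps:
x = -4 (x = -5 + 1 = -4)
s(O) = (1 + O)/(2*O) (s(O) = (1 + O)/((2*O)) = (1 + O)*(1/(2*O)) = (1 + O)/(2*O))
D(F) = 6 + F²
(s(x)*D(5))*13 = (((½)*(1 - 4)/(-4))*(6 + 5²))*13 = (((½)*(-¼)*(-3))*(6 + 25))*13 = ((3/8)*31)*13 = (93/8)*13 = 1209/8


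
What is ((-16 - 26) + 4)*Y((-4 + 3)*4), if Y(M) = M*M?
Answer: -608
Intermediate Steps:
Y(M) = M²
((-16 - 26) + 4)*Y((-4 + 3)*4) = ((-16 - 26) + 4)*((-4 + 3)*4)² = (-42 + 4)*(-1*4)² = -38*(-4)² = -38*16 = -608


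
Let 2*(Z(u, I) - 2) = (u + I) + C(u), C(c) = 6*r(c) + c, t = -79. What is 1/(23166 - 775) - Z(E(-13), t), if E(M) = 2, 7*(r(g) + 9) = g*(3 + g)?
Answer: 18248679/313474 ≈ 58.214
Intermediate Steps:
r(g) = -9 + g*(3 + g)/7 (r(g) = -9 + (g*(3 + g))/7 = -9 + g*(3 + g)/7)
C(c) = -54 + 6*c²/7 + 25*c/7 (C(c) = 6*(-9 + c²/7 + 3*c/7) + c = (-54 + 6*c²/7 + 18*c/7) + c = -54 + 6*c²/7 + 25*c/7)
Z(u, I) = -25 + I/2 + 3*u²/7 + 16*u/7 (Z(u, I) = 2 + ((u + I) + (-54 + 6*u²/7 + 25*u/7))/2 = 2 + ((I + u) + (-54 + 6*u²/7 + 25*u/7))/2 = 2 + (-54 + I + 6*u²/7 + 32*u/7)/2 = 2 + (-27 + I/2 + 3*u²/7 + 16*u/7) = -25 + I/2 + 3*u²/7 + 16*u/7)
1/(23166 - 775) - Z(E(-13), t) = 1/(23166 - 775) - (-25 + (½)*(-79) + (3/7)*2² + (16/7)*2) = 1/22391 - (-25 - 79/2 + (3/7)*4 + 32/7) = 1/22391 - (-25 - 79/2 + 12/7 + 32/7) = 1/22391 - 1*(-815/14) = 1/22391 + 815/14 = 18248679/313474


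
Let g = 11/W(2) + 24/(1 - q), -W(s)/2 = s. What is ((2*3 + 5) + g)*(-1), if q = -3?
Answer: -57/4 ≈ -14.250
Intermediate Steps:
W(s) = -2*s
g = 13/4 (g = 11/((-2*2)) + 24/(1 - 1*(-3)) = 11/(-4) + 24/(1 + 3) = 11*(-¼) + 24/4 = -11/4 + 24*(¼) = -11/4 + 6 = 13/4 ≈ 3.2500)
((2*3 + 5) + g)*(-1) = ((2*3 + 5) + 13/4)*(-1) = ((6 + 5) + 13/4)*(-1) = (11 + 13/4)*(-1) = (57/4)*(-1) = -57/4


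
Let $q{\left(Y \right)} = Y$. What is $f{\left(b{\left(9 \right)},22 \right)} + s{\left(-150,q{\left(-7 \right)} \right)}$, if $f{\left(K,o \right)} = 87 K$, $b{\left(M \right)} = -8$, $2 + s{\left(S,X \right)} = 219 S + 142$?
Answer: $-33406$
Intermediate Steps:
$s{\left(S,X \right)} = 140 + 219 S$ ($s{\left(S,X \right)} = -2 + \left(219 S + 142\right) = -2 + \left(142 + 219 S\right) = 140 + 219 S$)
$f{\left(b{\left(9 \right)},22 \right)} + s{\left(-150,q{\left(-7 \right)} \right)} = 87 \left(-8\right) + \left(140 + 219 \left(-150\right)\right) = -696 + \left(140 - 32850\right) = -696 - 32710 = -33406$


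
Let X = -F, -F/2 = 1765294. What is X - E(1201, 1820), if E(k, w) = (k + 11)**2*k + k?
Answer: -1760672357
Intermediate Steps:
F = -3530588 (F = -2*1765294 = -3530588)
X = 3530588 (X = -1*(-3530588) = 3530588)
E(k, w) = k + k*(11 + k)**2 (E(k, w) = (11 + k)**2*k + k = k*(11 + k)**2 + k = k + k*(11 + k)**2)
X - E(1201, 1820) = 3530588 - 1201*(1 + (11 + 1201)**2) = 3530588 - 1201*(1 + 1212**2) = 3530588 - 1201*(1 + 1468944) = 3530588 - 1201*1468945 = 3530588 - 1*1764202945 = 3530588 - 1764202945 = -1760672357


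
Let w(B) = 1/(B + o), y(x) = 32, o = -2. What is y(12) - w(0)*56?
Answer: 60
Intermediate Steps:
w(B) = 1/(-2 + B) (w(B) = 1/(B - 2) = 1/(-2 + B))
y(12) - w(0)*56 = 32 - 56/(-2 + 0) = 32 - 56/(-2) = 32 - (-1)*56/2 = 32 - 1*(-28) = 32 + 28 = 60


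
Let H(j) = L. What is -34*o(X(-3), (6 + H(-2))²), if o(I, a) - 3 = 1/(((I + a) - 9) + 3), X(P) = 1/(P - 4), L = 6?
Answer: -98668/965 ≈ -102.25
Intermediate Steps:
H(j) = 6
X(P) = 1/(-4 + P)
o(I, a) = 3 + 1/(-6 + I + a) (o(I, a) = 3 + 1/(((I + a) - 9) + 3) = 3 + 1/((-9 + I + a) + 3) = 3 + 1/(-6 + I + a))
-34*o(X(-3), (6 + H(-2))²) = -34*(-17 + 3/(-4 - 3) + 3*(6 + 6)²)/(-6 + 1/(-4 - 3) + (6 + 6)²) = -34*(-17 + 3/(-7) + 3*12²)/(-6 + 1/(-7) + 12²) = -34*(-17 + 3*(-⅐) + 3*144)/(-6 - ⅐ + 144) = -34*(-17 - 3/7 + 432)/965/7 = -238*2902/(965*7) = -34*2902/965 = -98668/965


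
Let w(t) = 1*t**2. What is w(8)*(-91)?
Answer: -5824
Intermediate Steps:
w(t) = t**2
w(8)*(-91) = 8**2*(-91) = 64*(-91) = -5824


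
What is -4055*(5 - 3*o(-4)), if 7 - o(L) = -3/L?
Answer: 223025/4 ≈ 55756.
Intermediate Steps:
o(L) = 7 + 3/L (o(L) = 7 - (-3)/L = 7 + 3/L)
-4055*(5 - 3*o(-4)) = -4055*(5 - 3*(7 + 3/(-4))) = -4055*(5 - 3*(7 + 3*(-¼))) = -4055*(5 - 3*(7 - ¾)) = -4055*(5 - 3*25/4) = -4055*(5 - 75/4) = -4055*(-55/4) = 223025/4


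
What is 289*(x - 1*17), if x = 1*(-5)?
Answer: -6358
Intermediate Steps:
x = -5
289*(x - 1*17) = 289*(-5 - 1*17) = 289*(-5 - 17) = 289*(-22) = -6358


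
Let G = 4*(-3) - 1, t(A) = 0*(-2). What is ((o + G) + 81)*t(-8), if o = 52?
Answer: 0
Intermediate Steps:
t(A) = 0
G = -13 (G = -12 - 1 = -13)
((o + G) + 81)*t(-8) = ((52 - 13) + 81)*0 = (39 + 81)*0 = 120*0 = 0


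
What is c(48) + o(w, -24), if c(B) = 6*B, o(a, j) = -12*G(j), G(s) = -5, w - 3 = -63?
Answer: 348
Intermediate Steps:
w = -60 (w = 3 - 63 = -60)
o(a, j) = 60 (o(a, j) = -12*(-5) = 60)
c(48) + o(w, -24) = 6*48 + 60 = 288 + 60 = 348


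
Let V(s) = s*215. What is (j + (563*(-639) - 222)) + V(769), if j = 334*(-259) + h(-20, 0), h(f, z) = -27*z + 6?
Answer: -281144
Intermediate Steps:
V(s) = 215*s
h(f, z) = 6 - 27*z
j = -86500 (j = 334*(-259) + (6 - 27*0) = -86506 + (6 + 0) = -86506 + 6 = -86500)
(j + (563*(-639) - 222)) + V(769) = (-86500 + (563*(-639) - 222)) + 215*769 = (-86500 + (-359757 - 222)) + 165335 = (-86500 - 359979) + 165335 = -446479 + 165335 = -281144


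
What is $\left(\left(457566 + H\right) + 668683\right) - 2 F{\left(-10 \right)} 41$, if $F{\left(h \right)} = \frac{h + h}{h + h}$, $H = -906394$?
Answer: $219773$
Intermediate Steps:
$F{\left(h \right)} = 1$ ($F{\left(h \right)} = \frac{2 h}{2 h} = 2 h \frac{1}{2 h} = 1$)
$\left(\left(457566 + H\right) + 668683\right) - 2 F{\left(-10 \right)} 41 = \left(\left(457566 - 906394\right) + 668683\right) - 2 \cdot 1 \cdot 41 = \left(-448828 + 668683\right) - 2 \cdot 41 = 219855 - 82 = 219773$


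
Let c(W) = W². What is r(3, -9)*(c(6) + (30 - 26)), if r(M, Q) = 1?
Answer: 40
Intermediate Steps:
r(3, -9)*(c(6) + (30 - 26)) = 1*(6² + (30 - 26)) = 1*(36 + 4) = 1*40 = 40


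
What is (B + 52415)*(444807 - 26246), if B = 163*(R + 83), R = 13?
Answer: 28488517343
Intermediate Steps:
B = 15648 (B = 163*(13 + 83) = 163*96 = 15648)
(B + 52415)*(444807 - 26246) = (15648 + 52415)*(444807 - 26246) = 68063*418561 = 28488517343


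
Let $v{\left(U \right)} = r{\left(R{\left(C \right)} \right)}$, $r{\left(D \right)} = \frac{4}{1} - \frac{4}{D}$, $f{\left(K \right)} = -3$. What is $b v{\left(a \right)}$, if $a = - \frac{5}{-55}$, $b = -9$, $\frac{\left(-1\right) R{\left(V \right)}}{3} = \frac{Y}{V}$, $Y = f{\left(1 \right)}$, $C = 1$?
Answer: $-32$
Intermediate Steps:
$Y = -3$
$R{\left(V \right)} = \frac{9}{V}$ ($R{\left(V \right)} = - 3 \left(- \frac{3}{V}\right) = \frac{9}{V}$)
$r{\left(D \right)} = 4 - \frac{4}{D}$ ($r{\left(D \right)} = 4 \cdot 1 - \frac{4}{D} = 4 - \frac{4}{D}$)
$a = \frac{1}{11}$ ($a = \left(-5\right) \left(- \frac{1}{55}\right) = \frac{1}{11} \approx 0.090909$)
$v{\left(U \right)} = \frac{32}{9}$ ($v{\left(U \right)} = 4 - \frac{4}{9 \cdot 1^{-1}} = 4 - \frac{4}{9 \cdot 1} = 4 - \frac{4}{9} = \frac{32}{9}$)
$b v{\left(a \right)} = \left(-9\right) \frac{32}{9} = -32$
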